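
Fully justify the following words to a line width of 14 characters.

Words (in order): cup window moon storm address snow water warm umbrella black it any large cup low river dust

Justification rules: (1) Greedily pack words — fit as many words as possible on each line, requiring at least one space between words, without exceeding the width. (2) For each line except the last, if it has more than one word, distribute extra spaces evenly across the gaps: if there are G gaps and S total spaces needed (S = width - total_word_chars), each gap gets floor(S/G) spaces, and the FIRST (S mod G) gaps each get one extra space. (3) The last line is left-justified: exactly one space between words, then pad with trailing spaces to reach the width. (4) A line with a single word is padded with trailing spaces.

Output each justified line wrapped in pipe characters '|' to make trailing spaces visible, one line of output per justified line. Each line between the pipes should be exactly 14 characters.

Answer: |cup     window|
|moon     storm|
|address   snow|
|water     warm|
|umbrella black|
|it  any  large|
|cup  low river|
|dust          |

Derivation:
Line 1: ['cup', 'window'] (min_width=10, slack=4)
Line 2: ['moon', 'storm'] (min_width=10, slack=4)
Line 3: ['address', 'snow'] (min_width=12, slack=2)
Line 4: ['water', 'warm'] (min_width=10, slack=4)
Line 5: ['umbrella', 'black'] (min_width=14, slack=0)
Line 6: ['it', 'any', 'large'] (min_width=12, slack=2)
Line 7: ['cup', 'low', 'river'] (min_width=13, slack=1)
Line 8: ['dust'] (min_width=4, slack=10)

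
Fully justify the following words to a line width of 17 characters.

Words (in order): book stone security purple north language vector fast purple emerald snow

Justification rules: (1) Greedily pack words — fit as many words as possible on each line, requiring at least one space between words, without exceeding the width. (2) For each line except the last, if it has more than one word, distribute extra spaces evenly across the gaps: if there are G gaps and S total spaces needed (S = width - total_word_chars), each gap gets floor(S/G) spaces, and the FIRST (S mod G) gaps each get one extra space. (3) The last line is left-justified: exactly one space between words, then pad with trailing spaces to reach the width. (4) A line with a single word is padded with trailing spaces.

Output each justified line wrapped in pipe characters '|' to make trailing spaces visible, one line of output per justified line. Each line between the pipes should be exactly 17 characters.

Answer: |book        stone|
|security   purple|
|north    language|
|vector       fast|
|purple    emerald|
|snow             |

Derivation:
Line 1: ['book', 'stone'] (min_width=10, slack=7)
Line 2: ['security', 'purple'] (min_width=15, slack=2)
Line 3: ['north', 'language'] (min_width=14, slack=3)
Line 4: ['vector', 'fast'] (min_width=11, slack=6)
Line 5: ['purple', 'emerald'] (min_width=14, slack=3)
Line 6: ['snow'] (min_width=4, slack=13)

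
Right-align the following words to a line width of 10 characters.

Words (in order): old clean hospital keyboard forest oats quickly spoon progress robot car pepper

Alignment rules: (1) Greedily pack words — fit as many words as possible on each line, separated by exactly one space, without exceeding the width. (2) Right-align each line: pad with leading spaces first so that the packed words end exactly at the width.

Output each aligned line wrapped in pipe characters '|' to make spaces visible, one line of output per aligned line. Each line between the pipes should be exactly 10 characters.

Answer: | old clean|
|  hospital|
|  keyboard|
|    forest|
|      oats|
|   quickly|
|     spoon|
|  progress|
| robot car|
|    pepper|

Derivation:
Line 1: ['old', 'clean'] (min_width=9, slack=1)
Line 2: ['hospital'] (min_width=8, slack=2)
Line 3: ['keyboard'] (min_width=8, slack=2)
Line 4: ['forest'] (min_width=6, slack=4)
Line 5: ['oats'] (min_width=4, slack=6)
Line 6: ['quickly'] (min_width=7, slack=3)
Line 7: ['spoon'] (min_width=5, slack=5)
Line 8: ['progress'] (min_width=8, slack=2)
Line 9: ['robot', 'car'] (min_width=9, slack=1)
Line 10: ['pepper'] (min_width=6, slack=4)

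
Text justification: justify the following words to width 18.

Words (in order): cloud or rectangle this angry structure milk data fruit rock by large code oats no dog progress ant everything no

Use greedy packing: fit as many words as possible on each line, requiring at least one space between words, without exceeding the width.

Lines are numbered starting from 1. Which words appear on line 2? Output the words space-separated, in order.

Answer: this angry

Derivation:
Line 1: ['cloud', 'or', 'rectangle'] (min_width=18, slack=0)
Line 2: ['this', 'angry'] (min_width=10, slack=8)
Line 3: ['structure', 'milk'] (min_width=14, slack=4)
Line 4: ['data', 'fruit', 'rock', 'by'] (min_width=18, slack=0)
Line 5: ['large', 'code', 'oats', 'no'] (min_width=18, slack=0)
Line 6: ['dog', 'progress', 'ant'] (min_width=16, slack=2)
Line 7: ['everything', 'no'] (min_width=13, slack=5)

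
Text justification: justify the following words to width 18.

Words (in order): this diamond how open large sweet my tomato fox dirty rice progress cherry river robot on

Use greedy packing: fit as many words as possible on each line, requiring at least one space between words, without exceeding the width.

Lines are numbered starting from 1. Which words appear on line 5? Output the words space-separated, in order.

Line 1: ['this', 'diamond', 'how'] (min_width=16, slack=2)
Line 2: ['open', 'large', 'sweet'] (min_width=16, slack=2)
Line 3: ['my', 'tomato', 'fox'] (min_width=13, slack=5)
Line 4: ['dirty', 'rice'] (min_width=10, slack=8)
Line 5: ['progress', 'cherry'] (min_width=15, slack=3)
Line 6: ['river', 'robot', 'on'] (min_width=14, slack=4)

Answer: progress cherry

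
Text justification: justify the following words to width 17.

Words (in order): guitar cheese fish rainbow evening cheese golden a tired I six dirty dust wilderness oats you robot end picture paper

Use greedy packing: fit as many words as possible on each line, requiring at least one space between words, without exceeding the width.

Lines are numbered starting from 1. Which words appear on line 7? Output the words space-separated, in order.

Line 1: ['guitar', 'cheese'] (min_width=13, slack=4)
Line 2: ['fish', 'rainbow'] (min_width=12, slack=5)
Line 3: ['evening', 'cheese'] (min_width=14, slack=3)
Line 4: ['golden', 'a', 'tired', 'I'] (min_width=16, slack=1)
Line 5: ['six', 'dirty', 'dust'] (min_width=14, slack=3)
Line 6: ['wilderness', 'oats'] (min_width=15, slack=2)
Line 7: ['you', 'robot', 'end'] (min_width=13, slack=4)
Line 8: ['picture', 'paper'] (min_width=13, slack=4)

Answer: you robot end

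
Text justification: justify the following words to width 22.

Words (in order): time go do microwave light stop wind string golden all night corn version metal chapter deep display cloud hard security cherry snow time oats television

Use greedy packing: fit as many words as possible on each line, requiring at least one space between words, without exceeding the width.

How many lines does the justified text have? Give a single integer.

Answer: 8

Derivation:
Line 1: ['time', 'go', 'do', 'microwave'] (min_width=20, slack=2)
Line 2: ['light', 'stop', 'wind', 'string'] (min_width=22, slack=0)
Line 3: ['golden', 'all', 'night', 'corn'] (min_width=21, slack=1)
Line 4: ['version', 'metal', 'chapter'] (min_width=21, slack=1)
Line 5: ['deep', 'display', 'cloud'] (min_width=18, slack=4)
Line 6: ['hard', 'security', 'cherry'] (min_width=20, slack=2)
Line 7: ['snow', 'time', 'oats'] (min_width=14, slack=8)
Line 8: ['television'] (min_width=10, slack=12)
Total lines: 8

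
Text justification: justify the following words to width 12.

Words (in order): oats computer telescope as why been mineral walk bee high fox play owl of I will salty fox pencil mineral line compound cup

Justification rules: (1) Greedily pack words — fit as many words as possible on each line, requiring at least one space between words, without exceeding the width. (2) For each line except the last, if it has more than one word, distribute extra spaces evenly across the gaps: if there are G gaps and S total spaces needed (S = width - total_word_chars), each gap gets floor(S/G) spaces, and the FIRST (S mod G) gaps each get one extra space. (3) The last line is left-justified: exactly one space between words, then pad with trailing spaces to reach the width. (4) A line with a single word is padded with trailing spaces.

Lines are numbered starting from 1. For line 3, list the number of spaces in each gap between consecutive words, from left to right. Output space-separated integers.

Line 1: ['oats'] (min_width=4, slack=8)
Line 2: ['computer'] (min_width=8, slack=4)
Line 3: ['telescope', 'as'] (min_width=12, slack=0)
Line 4: ['why', 'been'] (min_width=8, slack=4)
Line 5: ['mineral', 'walk'] (min_width=12, slack=0)
Line 6: ['bee', 'high', 'fox'] (min_width=12, slack=0)
Line 7: ['play', 'owl', 'of'] (min_width=11, slack=1)
Line 8: ['I', 'will', 'salty'] (min_width=12, slack=0)
Line 9: ['fox', 'pencil'] (min_width=10, slack=2)
Line 10: ['mineral', 'line'] (min_width=12, slack=0)
Line 11: ['compound', 'cup'] (min_width=12, slack=0)

Answer: 1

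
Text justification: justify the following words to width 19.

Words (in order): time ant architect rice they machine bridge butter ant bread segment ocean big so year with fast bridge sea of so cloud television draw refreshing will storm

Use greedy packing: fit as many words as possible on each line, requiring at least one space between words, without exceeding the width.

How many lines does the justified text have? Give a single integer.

Answer: 9

Derivation:
Line 1: ['time', 'ant', 'architect'] (min_width=18, slack=1)
Line 2: ['rice', 'they', 'machine'] (min_width=17, slack=2)
Line 3: ['bridge', 'butter', 'ant'] (min_width=17, slack=2)
Line 4: ['bread', 'segment', 'ocean'] (min_width=19, slack=0)
Line 5: ['big', 'so', 'year', 'with'] (min_width=16, slack=3)
Line 6: ['fast', 'bridge', 'sea', 'of'] (min_width=18, slack=1)
Line 7: ['so', 'cloud', 'television'] (min_width=19, slack=0)
Line 8: ['draw', 'refreshing'] (min_width=15, slack=4)
Line 9: ['will', 'storm'] (min_width=10, slack=9)
Total lines: 9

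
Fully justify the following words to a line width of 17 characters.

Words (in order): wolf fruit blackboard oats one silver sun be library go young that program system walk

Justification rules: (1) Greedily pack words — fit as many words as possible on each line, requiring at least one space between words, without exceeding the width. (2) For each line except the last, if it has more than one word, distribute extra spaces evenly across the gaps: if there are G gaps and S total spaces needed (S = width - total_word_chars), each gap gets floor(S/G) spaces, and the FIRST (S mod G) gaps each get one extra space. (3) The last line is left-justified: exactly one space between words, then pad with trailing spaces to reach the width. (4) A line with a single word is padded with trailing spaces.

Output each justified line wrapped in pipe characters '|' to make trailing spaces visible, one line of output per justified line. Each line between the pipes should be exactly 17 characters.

Line 1: ['wolf', 'fruit'] (min_width=10, slack=7)
Line 2: ['blackboard', 'oats'] (min_width=15, slack=2)
Line 3: ['one', 'silver', 'sun', 'be'] (min_width=17, slack=0)
Line 4: ['library', 'go', 'young'] (min_width=16, slack=1)
Line 5: ['that', 'program'] (min_width=12, slack=5)
Line 6: ['system', 'walk'] (min_width=11, slack=6)

Answer: |wolf        fruit|
|blackboard   oats|
|one silver sun be|
|library  go young|
|that      program|
|system walk      |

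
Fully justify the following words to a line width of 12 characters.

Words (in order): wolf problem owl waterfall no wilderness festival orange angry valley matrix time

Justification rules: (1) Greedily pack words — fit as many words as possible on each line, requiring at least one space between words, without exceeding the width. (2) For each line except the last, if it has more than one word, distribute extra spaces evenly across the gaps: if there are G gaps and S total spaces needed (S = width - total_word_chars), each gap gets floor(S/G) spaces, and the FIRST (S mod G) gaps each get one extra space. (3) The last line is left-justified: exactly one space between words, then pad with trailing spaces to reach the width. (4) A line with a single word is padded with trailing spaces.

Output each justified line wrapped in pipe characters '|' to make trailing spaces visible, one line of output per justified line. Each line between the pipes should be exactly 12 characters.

Answer: |wolf problem|
|owl         |
|waterfall no|
|wilderness  |
|festival    |
|orange angry|
|valley      |
|matrix time |

Derivation:
Line 1: ['wolf', 'problem'] (min_width=12, slack=0)
Line 2: ['owl'] (min_width=3, slack=9)
Line 3: ['waterfall', 'no'] (min_width=12, slack=0)
Line 4: ['wilderness'] (min_width=10, slack=2)
Line 5: ['festival'] (min_width=8, slack=4)
Line 6: ['orange', 'angry'] (min_width=12, slack=0)
Line 7: ['valley'] (min_width=6, slack=6)
Line 8: ['matrix', 'time'] (min_width=11, slack=1)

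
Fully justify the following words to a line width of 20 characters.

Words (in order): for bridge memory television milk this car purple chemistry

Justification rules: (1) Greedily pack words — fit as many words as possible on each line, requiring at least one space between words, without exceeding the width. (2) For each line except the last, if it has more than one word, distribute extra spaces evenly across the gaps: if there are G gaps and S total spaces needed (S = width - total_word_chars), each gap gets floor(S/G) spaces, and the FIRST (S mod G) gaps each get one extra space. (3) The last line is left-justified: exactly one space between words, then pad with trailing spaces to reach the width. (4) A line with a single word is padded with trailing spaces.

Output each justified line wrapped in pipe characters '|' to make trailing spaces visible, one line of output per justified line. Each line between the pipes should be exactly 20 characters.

Line 1: ['for', 'bridge', 'memory'] (min_width=17, slack=3)
Line 2: ['television', 'milk', 'this'] (min_width=20, slack=0)
Line 3: ['car', 'purple', 'chemistry'] (min_width=20, slack=0)

Answer: |for   bridge  memory|
|television milk this|
|car purple chemistry|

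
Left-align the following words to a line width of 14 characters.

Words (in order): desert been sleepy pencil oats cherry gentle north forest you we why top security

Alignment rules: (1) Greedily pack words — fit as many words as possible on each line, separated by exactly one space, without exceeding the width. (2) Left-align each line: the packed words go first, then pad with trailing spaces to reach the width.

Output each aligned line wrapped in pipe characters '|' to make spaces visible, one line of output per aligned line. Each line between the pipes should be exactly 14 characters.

Answer: |desert been   |
|sleepy pencil |
|oats cherry   |
|gentle north  |
|forest you we |
|why top       |
|security      |

Derivation:
Line 1: ['desert', 'been'] (min_width=11, slack=3)
Line 2: ['sleepy', 'pencil'] (min_width=13, slack=1)
Line 3: ['oats', 'cherry'] (min_width=11, slack=3)
Line 4: ['gentle', 'north'] (min_width=12, slack=2)
Line 5: ['forest', 'you', 'we'] (min_width=13, slack=1)
Line 6: ['why', 'top'] (min_width=7, slack=7)
Line 7: ['security'] (min_width=8, slack=6)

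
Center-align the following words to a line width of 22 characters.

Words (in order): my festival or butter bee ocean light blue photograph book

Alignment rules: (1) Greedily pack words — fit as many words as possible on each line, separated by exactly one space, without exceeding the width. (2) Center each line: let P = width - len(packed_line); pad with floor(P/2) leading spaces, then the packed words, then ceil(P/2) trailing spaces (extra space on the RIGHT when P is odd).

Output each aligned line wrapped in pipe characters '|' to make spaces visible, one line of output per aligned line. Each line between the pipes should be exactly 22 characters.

Answer: |my festival or butter |
| bee ocean light blue |
|   photograph book    |

Derivation:
Line 1: ['my', 'festival', 'or', 'butter'] (min_width=21, slack=1)
Line 2: ['bee', 'ocean', 'light', 'blue'] (min_width=20, slack=2)
Line 3: ['photograph', 'book'] (min_width=15, slack=7)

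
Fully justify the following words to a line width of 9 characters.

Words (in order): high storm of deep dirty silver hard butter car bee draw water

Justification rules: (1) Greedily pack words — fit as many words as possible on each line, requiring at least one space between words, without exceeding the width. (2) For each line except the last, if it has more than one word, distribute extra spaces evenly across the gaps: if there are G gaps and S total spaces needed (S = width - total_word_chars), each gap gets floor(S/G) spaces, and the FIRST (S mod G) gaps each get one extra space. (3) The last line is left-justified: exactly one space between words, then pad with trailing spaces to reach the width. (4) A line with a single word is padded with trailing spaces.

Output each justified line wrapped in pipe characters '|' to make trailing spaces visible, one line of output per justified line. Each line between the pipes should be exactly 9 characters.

Answer: |high     |
|storm  of|
|deep     |
|dirty    |
|silver   |
|hard     |
|butter   |
|car   bee|
|draw     |
|water    |

Derivation:
Line 1: ['high'] (min_width=4, slack=5)
Line 2: ['storm', 'of'] (min_width=8, slack=1)
Line 3: ['deep'] (min_width=4, slack=5)
Line 4: ['dirty'] (min_width=5, slack=4)
Line 5: ['silver'] (min_width=6, slack=3)
Line 6: ['hard'] (min_width=4, slack=5)
Line 7: ['butter'] (min_width=6, slack=3)
Line 8: ['car', 'bee'] (min_width=7, slack=2)
Line 9: ['draw'] (min_width=4, slack=5)
Line 10: ['water'] (min_width=5, slack=4)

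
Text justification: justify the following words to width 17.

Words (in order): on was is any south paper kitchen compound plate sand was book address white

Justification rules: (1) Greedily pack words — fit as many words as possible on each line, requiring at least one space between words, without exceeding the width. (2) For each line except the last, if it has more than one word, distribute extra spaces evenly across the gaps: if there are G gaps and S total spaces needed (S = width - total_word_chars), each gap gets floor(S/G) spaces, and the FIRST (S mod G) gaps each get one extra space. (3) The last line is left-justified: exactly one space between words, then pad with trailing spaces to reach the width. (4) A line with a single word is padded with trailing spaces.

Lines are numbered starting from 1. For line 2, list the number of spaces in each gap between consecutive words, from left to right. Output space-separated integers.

Answer: 7

Derivation:
Line 1: ['on', 'was', 'is', 'any'] (min_width=13, slack=4)
Line 2: ['south', 'paper'] (min_width=11, slack=6)
Line 3: ['kitchen', 'compound'] (min_width=16, slack=1)
Line 4: ['plate', 'sand', 'was'] (min_width=14, slack=3)
Line 5: ['book', 'address'] (min_width=12, slack=5)
Line 6: ['white'] (min_width=5, slack=12)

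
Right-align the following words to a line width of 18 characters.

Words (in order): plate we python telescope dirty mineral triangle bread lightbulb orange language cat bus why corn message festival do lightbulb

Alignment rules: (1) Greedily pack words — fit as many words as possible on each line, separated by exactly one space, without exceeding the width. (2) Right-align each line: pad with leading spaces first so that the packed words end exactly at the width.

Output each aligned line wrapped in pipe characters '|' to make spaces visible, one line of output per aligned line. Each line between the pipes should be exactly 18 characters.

Answer: |   plate we python|
|   telescope dirty|
|  mineral triangle|
|   bread lightbulb|
|   orange language|
|  cat bus why corn|
|  message festival|
|      do lightbulb|

Derivation:
Line 1: ['plate', 'we', 'python'] (min_width=15, slack=3)
Line 2: ['telescope', 'dirty'] (min_width=15, slack=3)
Line 3: ['mineral', 'triangle'] (min_width=16, slack=2)
Line 4: ['bread', 'lightbulb'] (min_width=15, slack=3)
Line 5: ['orange', 'language'] (min_width=15, slack=3)
Line 6: ['cat', 'bus', 'why', 'corn'] (min_width=16, slack=2)
Line 7: ['message', 'festival'] (min_width=16, slack=2)
Line 8: ['do', 'lightbulb'] (min_width=12, slack=6)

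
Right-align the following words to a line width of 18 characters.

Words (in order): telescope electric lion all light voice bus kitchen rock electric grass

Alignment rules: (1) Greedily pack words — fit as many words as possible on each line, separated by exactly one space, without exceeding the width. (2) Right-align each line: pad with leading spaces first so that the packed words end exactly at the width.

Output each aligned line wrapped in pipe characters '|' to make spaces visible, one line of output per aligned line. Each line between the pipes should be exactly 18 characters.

Answer: |telescope electric|
|    lion all light|
| voice bus kitchen|
|     rock electric|
|             grass|

Derivation:
Line 1: ['telescope', 'electric'] (min_width=18, slack=0)
Line 2: ['lion', 'all', 'light'] (min_width=14, slack=4)
Line 3: ['voice', 'bus', 'kitchen'] (min_width=17, slack=1)
Line 4: ['rock', 'electric'] (min_width=13, slack=5)
Line 5: ['grass'] (min_width=5, slack=13)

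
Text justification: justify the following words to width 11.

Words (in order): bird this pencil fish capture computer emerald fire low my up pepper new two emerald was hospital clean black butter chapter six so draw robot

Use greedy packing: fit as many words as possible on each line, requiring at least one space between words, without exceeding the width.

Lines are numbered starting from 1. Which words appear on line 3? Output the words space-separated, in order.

Answer: capture

Derivation:
Line 1: ['bird', 'this'] (min_width=9, slack=2)
Line 2: ['pencil', 'fish'] (min_width=11, slack=0)
Line 3: ['capture'] (min_width=7, slack=4)
Line 4: ['computer'] (min_width=8, slack=3)
Line 5: ['emerald'] (min_width=7, slack=4)
Line 6: ['fire', 'low', 'my'] (min_width=11, slack=0)
Line 7: ['up', 'pepper'] (min_width=9, slack=2)
Line 8: ['new', 'two'] (min_width=7, slack=4)
Line 9: ['emerald', 'was'] (min_width=11, slack=0)
Line 10: ['hospital'] (min_width=8, slack=3)
Line 11: ['clean', 'black'] (min_width=11, slack=0)
Line 12: ['butter'] (min_width=6, slack=5)
Line 13: ['chapter', 'six'] (min_width=11, slack=0)
Line 14: ['so', 'draw'] (min_width=7, slack=4)
Line 15: ['robot'] (min_width=5, slack=6)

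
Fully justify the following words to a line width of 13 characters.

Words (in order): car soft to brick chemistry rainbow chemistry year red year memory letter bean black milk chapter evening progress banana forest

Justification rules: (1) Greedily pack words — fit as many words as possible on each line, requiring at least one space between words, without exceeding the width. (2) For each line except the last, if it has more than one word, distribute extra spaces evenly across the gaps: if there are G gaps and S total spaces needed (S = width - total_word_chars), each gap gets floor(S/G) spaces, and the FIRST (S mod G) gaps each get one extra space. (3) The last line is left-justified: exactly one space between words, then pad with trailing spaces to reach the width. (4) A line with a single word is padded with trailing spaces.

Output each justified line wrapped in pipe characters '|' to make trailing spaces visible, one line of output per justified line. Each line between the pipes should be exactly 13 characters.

Answer: |car  soft  to|
|brick        |
|chemistry    |
|rainbow      |
|chemistry    |
|year red year|
|memory letter|
|bean    black|
|milk  chapter|
|evening      |
|progress     |
|banana forest|

Derivation:
Line 1: ['car', 'soft', 'to'] (min_width=11, slack=2)
Line 2: ['brick'] (min_width=5, slack=8)
Line 3: ['chemistry'] (min_width=9, slack=4)
Line 4: ['rainbow'] (min_width=7, slack=6)
Line 5: ['chemistry'] (min_width=9, slack=4)
Line 6: ['year', 'red', 'year'] (min_width=13, slack=0)
Line 7: ['memory', 'letter'] (min_width=13, slack=0)
Line 8: ['bean', 'black'] (min_width=10, slack=3)
Line 9: ['milk', 'chapter'] (min_width=12, slack=1)
Line 10: ['evening'] (min_width=7, slack=6)
Line 11: ['progress'] (min_width=8, slack=5)
Line 12: ['banana', 'forest'] (min_width=13, slack=0)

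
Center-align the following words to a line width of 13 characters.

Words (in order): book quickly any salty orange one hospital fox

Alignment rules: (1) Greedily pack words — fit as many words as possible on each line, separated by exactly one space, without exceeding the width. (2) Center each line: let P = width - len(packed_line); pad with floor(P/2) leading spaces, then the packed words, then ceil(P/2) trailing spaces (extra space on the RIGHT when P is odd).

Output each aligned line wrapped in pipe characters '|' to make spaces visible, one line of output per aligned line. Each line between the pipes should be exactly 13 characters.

Answer: |book quickly |
|  any salty  |
| orange one  |
|hospital fox |

Derivation:
Line 1: ['book', 'quickly'] (min_width=12, slack=1)
Line 2: ['any', 'salty'] (min_width=9, slack=4)
Line 3: ['orange', 'one'] (min_width=10, slack=3)
Line 4: ['hospital', 'fox'] (min_width=12, slack=1)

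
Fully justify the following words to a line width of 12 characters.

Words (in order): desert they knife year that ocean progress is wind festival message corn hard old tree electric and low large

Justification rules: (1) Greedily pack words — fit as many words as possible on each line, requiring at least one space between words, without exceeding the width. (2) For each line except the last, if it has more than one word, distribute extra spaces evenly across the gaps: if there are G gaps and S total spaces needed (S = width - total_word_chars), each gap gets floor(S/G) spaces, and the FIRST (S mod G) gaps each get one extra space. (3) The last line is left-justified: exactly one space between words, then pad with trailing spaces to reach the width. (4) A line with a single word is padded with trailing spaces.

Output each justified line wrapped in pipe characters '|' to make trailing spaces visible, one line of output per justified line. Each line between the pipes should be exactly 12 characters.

Answer: |desert  they|
|knife   year|
|that   ocean|
|progress  is|
|wind        |
|festival    |
|message corn|
|hard     old|
|tree        |
|electric and|
|low large   |

Derivation:
Line 1: ['desert', 'they'] (min_width=11, slack=1)
Line 2: ['knife', 'year'] (min_width=10, slack=2)
Line 3: ['that', 'ocean'] (min_width=10, slack=2)
Line 4: ['progress', 'is'] (min_width=11, slack=1)
Line 5: ['wind'] (min_width=4, slack=8)
Line 6: ['festival'] (min_width=8, slack=4)
Line 7: ['message', 'corn'] (min_width=12, slack=0)
Line 8: ['hard', 'old'] (min_width=8, slack=4)
Line 9: ['tree'] (min_width=4, slack=8)
Line 10: ['electric', 'and'] (min_width=12, slack=0)
Line 11: ['low', 'large'] (min_width=9, slack=3)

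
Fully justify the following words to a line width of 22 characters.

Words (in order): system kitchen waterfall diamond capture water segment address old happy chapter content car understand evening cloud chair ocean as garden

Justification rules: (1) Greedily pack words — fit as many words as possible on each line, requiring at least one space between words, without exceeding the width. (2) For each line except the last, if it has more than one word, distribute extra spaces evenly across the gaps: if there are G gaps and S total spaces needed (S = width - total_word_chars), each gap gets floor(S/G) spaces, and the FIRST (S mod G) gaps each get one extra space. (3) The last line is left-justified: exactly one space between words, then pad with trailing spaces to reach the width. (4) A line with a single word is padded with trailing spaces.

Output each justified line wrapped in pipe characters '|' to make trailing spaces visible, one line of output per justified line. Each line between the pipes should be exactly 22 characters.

Line 1: ['system', 'kitchen'] (min_width=14, slack=8)
Line 2: ['waterfall', 'diamond'] (min_width=17, slack=5)
Line 3: ['capture', 'water', 'segment'] (min_width=21, slack=1)
Line 4: ['address', 'old', 'happy'] (min_width=17, slack=5)
Line 5: ['chapter', 'content', 'car'] (min_width=19, slack=3)
Line 6: ['understand', 'evening'] (min_width=18, slack=4)
Line 7: ['cloud', 'chair', 'ocean', 'as'] (min_width=20, slack=2)
Line 8: ['garden'] (min_width=6, slack=16)

Answer: |system         kitchen|
|waterfall      diamond|
|capture  water segment|
|address    old   happy|
|chapter   content  car|
|understand     evening|
|cloud  chair  ocean as|
|garden                |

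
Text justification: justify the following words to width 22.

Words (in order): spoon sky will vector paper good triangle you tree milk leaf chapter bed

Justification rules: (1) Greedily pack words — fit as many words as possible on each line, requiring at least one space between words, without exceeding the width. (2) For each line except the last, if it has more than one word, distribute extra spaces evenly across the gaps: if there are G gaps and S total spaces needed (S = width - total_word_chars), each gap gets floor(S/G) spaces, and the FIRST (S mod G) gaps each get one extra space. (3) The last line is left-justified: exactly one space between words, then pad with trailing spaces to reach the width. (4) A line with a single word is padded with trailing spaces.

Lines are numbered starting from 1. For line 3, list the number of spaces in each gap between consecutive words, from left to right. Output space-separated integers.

Line 1: ['spoon', 'sky', 'will', 'vector'] (min_width=21, slack=1)
Line 2: ['paper', 'good', 'triangle'] (min_width=19, slack=3)
Line 3: ['you', 'tree', 'milk', 'leaf'] (min_width=18, slack=4)
Line 4: ['chapter', 'bed'] (min_width=11, slack=11)

Answer: 3 2 2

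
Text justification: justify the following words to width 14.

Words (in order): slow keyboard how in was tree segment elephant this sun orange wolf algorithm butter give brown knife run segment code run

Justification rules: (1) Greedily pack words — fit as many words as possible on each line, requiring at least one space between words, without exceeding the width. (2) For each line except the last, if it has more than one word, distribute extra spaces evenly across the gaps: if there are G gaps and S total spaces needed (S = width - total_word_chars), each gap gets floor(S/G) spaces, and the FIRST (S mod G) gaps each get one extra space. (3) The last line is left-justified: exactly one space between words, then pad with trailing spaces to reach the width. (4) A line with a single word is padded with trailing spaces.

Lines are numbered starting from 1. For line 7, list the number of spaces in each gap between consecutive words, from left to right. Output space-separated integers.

Answer: 4

Derivation:
Line 1: ['slow', 'keyboard'] (min_width=13, slack=1)
Line 2: ['how', 'in', 'was'] (min_width=10, slack=4)
Line 3: ['tree', 'segment'] (min_width=12, slack=2)
Line 4: ['elephant', 'this'] (min_width=13, slack=1)
Line 5: ['sun', 'orange'] (min_width=10, slack=4)
Line 6: ['wolf', 'algorithm'] (min_width=14, slack=0)
Line 7: ['butter', 'give'] (min_width=11, slack=3)
Line 8: ['brown', 'knife'] (min_width=11, slack=3)
Line 9: ['run', 'segment'] (min_width=11, slack=3)
Line 10: ['code', 'run'] (min_width=8, slack=6)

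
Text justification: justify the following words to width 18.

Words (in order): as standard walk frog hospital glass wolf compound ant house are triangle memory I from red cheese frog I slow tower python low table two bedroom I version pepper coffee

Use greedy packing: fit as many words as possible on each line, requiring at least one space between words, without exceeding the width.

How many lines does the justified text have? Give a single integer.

Answer: 11

Derivation:
Line 1: ['as', 'standard', 'walk'] (min_width=16, slack=2)
Line 2: ['frog', 'hospital'] (min_width=13, slack=5)
Line 3: ['glass', 'wolf'] (min_width=10, slack=8)
Line 4: ['compound', 'ant', 'house'] (min_width=18, slack=0)
Line 5: ['are', 'triangle'] (min_width=12, slack=6)
Line 6: ['memory', 'I', 'from', 'red'] (min_width=17, slack=1)
Line 7: ['cheese', 'frog', 'I', 'slow'] (min_width=18, slack=0)
Line 8: ['tower', 'python', 'low'] (min_width=16, slack=2)
Line 9: ['table', 'two', 'bedroom'] (min_width=17, slack=1)
Line 10: ['I', 'version', 'pepper'] (min_width=16, slack=2)
Line 11: ['coffee'] (min_width=6, slack=12)
Total lines: 11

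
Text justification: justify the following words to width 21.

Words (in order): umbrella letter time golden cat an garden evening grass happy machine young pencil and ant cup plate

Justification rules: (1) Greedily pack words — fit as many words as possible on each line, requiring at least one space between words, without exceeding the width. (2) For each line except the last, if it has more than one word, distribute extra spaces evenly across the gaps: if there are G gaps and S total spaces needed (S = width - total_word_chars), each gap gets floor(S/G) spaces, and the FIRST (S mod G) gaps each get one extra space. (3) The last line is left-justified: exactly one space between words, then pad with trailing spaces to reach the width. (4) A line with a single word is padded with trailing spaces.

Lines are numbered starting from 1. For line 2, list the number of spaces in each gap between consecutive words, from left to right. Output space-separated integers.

Answer: 2 1 1

Derivation:
Line 1: ['umbrella', 'letter', 'time'] (min_width=20, slack=1)
Line 2: ['golden', 'cat', 'an', 'garden'] (min_width=20, slack=1)
Line 3: ['evening', 'grass', 'happy'] (min_width=19, slack=2)
Line 4: ['machine', 'young', 'pencil'] (min_width=20, slack=1)
Line 5: ['and', 'ant', 'cup', 'plate'] (min_width=17, slack=4)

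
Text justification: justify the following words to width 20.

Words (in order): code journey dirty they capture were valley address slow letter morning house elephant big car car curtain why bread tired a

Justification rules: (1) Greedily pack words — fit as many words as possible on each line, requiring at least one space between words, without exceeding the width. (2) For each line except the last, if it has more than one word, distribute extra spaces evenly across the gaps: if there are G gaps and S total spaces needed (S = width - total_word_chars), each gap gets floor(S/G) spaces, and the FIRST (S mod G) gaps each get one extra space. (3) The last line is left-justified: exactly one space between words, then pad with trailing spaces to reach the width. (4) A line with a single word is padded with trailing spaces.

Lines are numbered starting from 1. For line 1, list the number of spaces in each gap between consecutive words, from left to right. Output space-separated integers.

Line 1: ['code', 'journey', 'dirty'] (min_width=18, slack=2)
Line 2: ['they', 'capture', 'were'] (min_width=17, slack=3)
Line 3: ['valley', 'address', 'slow'] (min_width=19, slack=1)
Line 4: ['letter', 'morning', 'house'] (min_width=20, slack=0)
Line 5: ['elephant', 'big', 'car', 'car'] (min_width=20, slack=0)
Line 6: ['curtain', 'why', 'bread'] (min_width=17, slack=3)
Line 7: ['tired', 'a'] (min_width=7, slack=13)

Answer: 2 2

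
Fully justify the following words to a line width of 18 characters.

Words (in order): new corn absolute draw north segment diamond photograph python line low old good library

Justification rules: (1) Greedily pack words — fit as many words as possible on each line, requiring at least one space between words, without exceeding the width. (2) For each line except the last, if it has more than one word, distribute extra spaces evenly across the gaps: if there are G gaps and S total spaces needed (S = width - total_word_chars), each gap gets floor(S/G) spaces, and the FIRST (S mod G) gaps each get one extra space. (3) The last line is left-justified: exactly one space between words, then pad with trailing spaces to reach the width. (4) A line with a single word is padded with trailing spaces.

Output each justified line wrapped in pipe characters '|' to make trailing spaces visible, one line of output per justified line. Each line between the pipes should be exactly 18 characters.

Answer: |new  corn absolute|
|draw north segment|
|diamond photograph|
|python   line  low|
|old good library  |

Derivation:
Line 1: ['new', 'corn', 'absolute'] (min_width=17, slack=1)
Line 2: ['draw', 'north', 'segment'] (min_width=18, slack=0)
Line 3: ['diamond', 'photograph'] (min_width=18, slack=0)
Line 4: ['python', 'line', 'low'] (min_width=15, slack=3)
Line 5: ['old', 'good', 'library'] (min_width=16, slack=2)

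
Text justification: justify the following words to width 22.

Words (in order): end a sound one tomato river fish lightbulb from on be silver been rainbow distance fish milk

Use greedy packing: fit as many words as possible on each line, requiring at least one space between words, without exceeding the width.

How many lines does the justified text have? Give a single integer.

Line 1: ['end', 'a', 'sound', 'one', 'tomato'] (min_width=22, slack=0)
Line 2: ['river', 'fish', 'lightbulb'] (min_width=20, slack=2)
Line 3: ['from', 'on', 'be', 'silver', 'been'] (min_width=22, slack=0)
Line 4: ['rainbow', 'distance', 'fish'] (min_width=21, slack=1)
Line 5: ['milk'] (min_width=4, slack=18)
Total lines: 5

Answer: 5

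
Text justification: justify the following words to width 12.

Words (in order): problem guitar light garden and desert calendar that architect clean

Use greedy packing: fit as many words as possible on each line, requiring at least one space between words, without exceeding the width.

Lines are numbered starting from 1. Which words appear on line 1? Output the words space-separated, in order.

Answer: problem

Derivation:
Line 1: ['problem'] (min_width=7, slack=5)
Line 2: ['guitar', 'light'] (min_width=12, slack=0)
Line 3: ['garden', 'and'] (min_width=10, slack=2)
Line 4: ['desert'] (min_width=6, slack=6)
Line 5: ['calendar'] (min_width=8, slack=4)
Line 6: ['that'] (min_width=4, slack=8)
Line 7: ['architect'] (min_width=9, slack=3)
Line 8: ['clean'] (min_width=5, slack=7)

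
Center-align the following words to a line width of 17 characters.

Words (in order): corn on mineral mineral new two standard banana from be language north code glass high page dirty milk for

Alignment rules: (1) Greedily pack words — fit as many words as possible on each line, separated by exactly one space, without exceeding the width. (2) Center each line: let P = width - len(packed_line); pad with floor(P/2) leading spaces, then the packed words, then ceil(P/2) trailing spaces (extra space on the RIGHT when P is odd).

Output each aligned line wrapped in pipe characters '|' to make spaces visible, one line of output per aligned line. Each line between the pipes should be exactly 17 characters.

Answer: | corn on mineral |
| mineral new two |
| standard banana |
|from be language |
|north code glass |
| high page dirty |
|    milk for     |

Derivation:
Line 1: ['corn', 'on', 'mineral'] (min_width=15, slack=2)
Line 2: ['mineral', 'new', 'two'] (min_width=15, slack=2)
Line 3: ['standard', 'banana'] (min_width=15, slack=2)
Line 4: ['from', 'be', 'language'] (min_width=16, slack=1)
Line 5: ['north', 'code', 'glass'] (min_width=16, slack=1)
Line 6: ['high', 'page', 'dirty'] (min_width=15, slack=2)
Line 7: ['milk', 'for'] (min_width=8, slack=9)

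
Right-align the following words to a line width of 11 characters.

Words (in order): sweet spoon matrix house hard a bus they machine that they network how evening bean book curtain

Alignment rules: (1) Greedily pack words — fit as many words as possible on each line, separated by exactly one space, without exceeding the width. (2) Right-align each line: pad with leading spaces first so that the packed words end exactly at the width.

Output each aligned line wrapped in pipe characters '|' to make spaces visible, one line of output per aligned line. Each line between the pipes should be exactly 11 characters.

Answer: |sweet spoon|
|     matrix|
| house hard|
| a bus they|
|    machine|
|  that they|
|network how|
|    evening|
|  bean book|
|    curtain|

Derivation:
Line 1: ['sweet', 'spoon'] (min_width=11, slack=0)
Line 2: ['matrix'] (min_width=6, slack=5)
Line 3: ['house', 'hard'] (min_width=10, slack=1)
Line 4: ['a', 'bus', 'they'] (min_width=10, slack=1)
Line 5: ['machine'] (min_width=7, slack=4)
Line 6: ['that', 'they'] (min_width=9, slack=2)
Line 7: ['network', 'how'] (min_width=11, slack=0)
Line 8: ['evening'] (min_width=7, slack=4)
Line 9: ['bean', 'book'] (min_width=9, slack=2)
Line 10: ['curtain'] (min_width=7, slack=4)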